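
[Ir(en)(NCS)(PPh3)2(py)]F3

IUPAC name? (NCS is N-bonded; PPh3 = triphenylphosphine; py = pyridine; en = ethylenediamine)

The 3 fluoride counter-ions carry a total charge of -3, so each complex ion is 3+.
Ligand charges: 1×isothiocyanato (-1 each), 2×triphenylphosphine (neutral), 1×pyridine (neutral), 1×ethylenediamine (neutral); total -1. So Ir + (-1) = 3+, giving Ir = +4.
Ligands are named alphabetically: ethylenediamine before isothiocyanato before pyridine before triphenylphosphine.

(ethylenediamine)isothiocyanato(pyridine)bis(triphenylphosphine)iridium(IV) fluoride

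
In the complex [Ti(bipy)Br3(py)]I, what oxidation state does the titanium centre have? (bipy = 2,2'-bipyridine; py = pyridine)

+4

1 iodide outside the brackets (-1 each) → the complex ion is 1+.
Ligand charges: 1×bipy neutral; 1×py neutral; 3×Br = -3; sum -3.
Ti + (-3) = 1+ ⇒ Ti is +4.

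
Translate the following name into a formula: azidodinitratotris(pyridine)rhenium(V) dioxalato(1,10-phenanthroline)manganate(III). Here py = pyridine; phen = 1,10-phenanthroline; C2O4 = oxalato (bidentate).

Cation [Re…]: ligand charges -3, Re(V) ⇒ ion charge 2+.
Anion [Mn…]: ligand charges -4, Mn(III) ⇒ ion charge 1−.

[Re(N3)(NO3)2(py)3][Mn(C2O4)2(phen)]2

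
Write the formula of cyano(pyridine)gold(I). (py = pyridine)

[Au(CN)(py)]

Ligands: 1 cyano (CN, -1), 1 pyridine (py, neutral). Ligand charge sum = -1.
With Au in oxidation state +1, the complex ion is [Au...].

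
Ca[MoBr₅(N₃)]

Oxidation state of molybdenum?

1 calcium outside the brackets (+2 each) → the complex ion is 2−.
Ligand charges: 1×N3 = -1; 5×Br = -5; sum -6.
Mo + (-6) = 2− ⇒ Mo is +4.

+4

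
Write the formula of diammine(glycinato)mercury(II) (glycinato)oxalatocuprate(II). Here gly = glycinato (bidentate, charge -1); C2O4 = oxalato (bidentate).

Cation [Hg…]: ligand charges -1, Hg(II) ⇒ ion charge 1+.
Anion [Cu…]: ligand charges -3, Cu(II) ⇒ ion charge 1−.

[Hg(gly)(NH3)2][Cu(C2O4)(gly)]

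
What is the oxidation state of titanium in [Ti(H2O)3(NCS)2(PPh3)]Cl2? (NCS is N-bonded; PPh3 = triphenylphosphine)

2 chloride outside the brackets (-1 each) → the complex ion is 2+.
Ligand charges: 2×NCS = -2; 3×H2O neutral; 1×PPh3 neutral; sum -2.
Ti + (-2) = 2+ ⇒ Ti is +4.

+4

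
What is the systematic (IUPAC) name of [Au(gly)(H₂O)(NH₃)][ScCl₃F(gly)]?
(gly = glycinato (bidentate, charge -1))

Scandium is always +3 in its complexes; the anion's ligand charges sum to -5, so the complex anion is 2−.
A 1:1 salt means the cation carries the equal and opposite charge, 2+.
Cation: ligand charges sum to -1; for the ion to be 2+, Au = +3.

ammineaqua(glycinato)gold(III) trichlorofluoro(glycinato)scandate(III)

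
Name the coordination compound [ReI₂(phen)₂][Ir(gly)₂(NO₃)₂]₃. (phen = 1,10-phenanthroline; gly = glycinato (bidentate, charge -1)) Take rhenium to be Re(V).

Both ions are complex: the cation is named first with the plain metal name, the anion second with the -ate form; each ion's ligands are alphabetised independently.
Re is given as +5; the cation's ligand charges sum to -2, so the complex cation is 3+.
With 3 anions per cation, each anion must be 3/3 = 1−.
Anion: ligand charges sum to -4; for the ion to be 1−, Ir = +3.

diiodobis(1,10-phenanthroline)rhenium(V) bis(glycinato)dinitratoiridate(III)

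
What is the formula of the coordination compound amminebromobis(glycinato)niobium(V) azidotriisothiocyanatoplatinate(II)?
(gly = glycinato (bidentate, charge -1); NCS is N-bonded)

Cation [Nb…]: ligand charges -3, Nb(V) ⇒ ion charge 2+.
Anion [Pt…]: ligand charges -4, Pt(II) ⇒ ion charge 2−.
One 2+ cation balances one 2− anion.

[NbBr(gly)2(NH3)][Pt(N3)(NCS)3]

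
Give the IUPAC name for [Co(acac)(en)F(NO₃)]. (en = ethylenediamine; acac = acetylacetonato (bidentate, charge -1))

(acetylacetonato)(ethylenediamine)fluoronitratocobalt(III)

There is no counter-ion, so the complex is neutral overall.
Ligand charges: 1×nitrato (-1 each), 1×fluoro (-1 each), 1×ethylenediamine (neutral), 1×acetylacetonato (-1 each); total -3. So Co + (-3) = 0, giving Co = +3.
Ligands are named alphabetically: acetylacetonato before ethylenediamine before fluoro before nitrato.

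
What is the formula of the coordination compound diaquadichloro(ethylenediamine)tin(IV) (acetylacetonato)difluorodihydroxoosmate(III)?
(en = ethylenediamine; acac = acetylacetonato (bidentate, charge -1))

Cation [Sn…]: ligand charges -2, Sn(IV) ⇒ ion charge 2+.
Anion [Os…]: ligand charges -5, Os(III) ⇒ ion charge 2−.
One 2+ cation balances one 2− anion.

[SnCl2(en)(H2O)2][Os(acac)F2(OH)2]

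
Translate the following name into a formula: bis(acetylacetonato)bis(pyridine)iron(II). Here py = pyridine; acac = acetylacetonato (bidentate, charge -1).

[Fe(acac)2(py)2]

Ligands: 2 pyridine (py, neutral), 2 acetylacetonato (acac, -1). Ligand charge sum = -2.
With Fe in oxidation state +2, the complex ion is [Fe...].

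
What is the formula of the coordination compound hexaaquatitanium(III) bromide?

Ligands: 6 aqua (H2O, neutral). Ligand charge sum = 0.
With Ti in oxidation state +3, the complex ion is [Ti...]^3+.
Charge balance with bromide (-1) requires 1 complex ion per 3 bromide.

[Ti(H2O)6]Br3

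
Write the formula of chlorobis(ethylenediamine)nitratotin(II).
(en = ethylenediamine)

[SnCl(en)2(NO3)]

Ligands: 2 ethylenediamine (en, neutral), 1 chloro (Cl, -1), 1 nitrato (NO3, -1). Ligand charge sum = -2.
With Sn in oxidation state +2, the complex ion is [Sn...].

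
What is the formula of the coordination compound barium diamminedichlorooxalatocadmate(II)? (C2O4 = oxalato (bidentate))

Ligands: 2 ammine (NH3, neutral), 2 chloro (Cl, -1), 1 oxalato (C2O4, -2). Ligand charge sum = -4.
With Cd in oxidation state +2, the complex ion is [Cd...]^2−.
Charge balance with barium (+2) requires 1 complex ion per 1 barium.

Ba[Cd(C2O4)Cl2(NH3)2]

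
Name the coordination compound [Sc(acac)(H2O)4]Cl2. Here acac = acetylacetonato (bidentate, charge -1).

The 2 chloride counter-ions carry a total charge of -2, so each complex ion is 2+.
Ligand charges: 1×acetylacetonato (-1 each), 4×aqua (neutral); total -1. So Sc + (-1) = 2+, giving Sc = +3.
Ligands are named alphabetically: acetylacetonato before aqua.

(acetylacetonato)tetraaquascandium(III) chloride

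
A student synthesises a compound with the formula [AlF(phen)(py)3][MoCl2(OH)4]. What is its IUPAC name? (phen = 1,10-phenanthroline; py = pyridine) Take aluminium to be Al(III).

Both ions are complex: the cation is named first with the plain metal name, the anion second with the -ate form; each ion's ligands are alphabetised independently.
Al is given as +3; the cation's ligand charges sum to -1, so the complex cation is 2+.
A 1:1 salt means the anion carries the equal and opposite charge, 2−.
Anion: ligand charges sum to -6; for the ion to be 2−, Mo = +4.

fluoro(1,10-phenanthroline)tris(pyridine)aluminium(III) dichlorotetrahydroxomolybdate(IV)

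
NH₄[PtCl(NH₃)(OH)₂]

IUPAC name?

The 1 ammonium counter-ion carries a total charge of +1, so each complex ion is 1−.
Ligand charges: 1×chloro (-1 each), 1×ammine (neutral), 2×hydroxo (-1 each); total -3. So Pt + (-3) = 1−, giving Pt = +2.
The complex ion is anionic, so platinum takes the -ate form platinate(II).

ammonium amminechlorodihydroxoplatinate(II)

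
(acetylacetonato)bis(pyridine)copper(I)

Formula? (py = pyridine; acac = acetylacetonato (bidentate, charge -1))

Ligands: 2 pyridine (py, neutral), 1 acetylacetonato (acac, -1). Ligand charge sum = -1.
With Cu in oxidation state +1, the complex ion is [Cu...].

[Cu(acac)(py)2]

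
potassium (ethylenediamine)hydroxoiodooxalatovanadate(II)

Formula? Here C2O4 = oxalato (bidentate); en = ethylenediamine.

K2[V(C2O4)(en)I(OH)]

Ligands: 1 oxalato (C2O4, -2), 1 iodo (I, -1), 1 ethylenediamine (en, neutral), 1 hydroxo (OH, -1). Ligand charge sum = -4.
With V in oxidation state +2, the complex ion is [V...]^2−.
Charge balance with potassium (+1) requires 1 complex ion per 2 potassium.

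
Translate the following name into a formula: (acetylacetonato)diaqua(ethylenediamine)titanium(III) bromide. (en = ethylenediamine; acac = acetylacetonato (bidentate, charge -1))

Ligands: 2 aqua (H2O, neutral), 1 ethylenediamine (en, neutral), 1 acetylacetonato (acac, -1). Ligand charge sum = -1.
With Ti in oxidation state +3, the complex ion is [Ti...]^2+.
Charge balance with bromide (-1) requires 1 complex ion per 2 bromide.

[Ti(acac)(en)(H2O)2]Br2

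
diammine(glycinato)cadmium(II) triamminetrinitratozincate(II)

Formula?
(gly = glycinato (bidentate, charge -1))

[Cd(gly)(NH3)2][Zn(NH3)3(NO3)3]

Cation [Cd…]: ligand charges -1, Cd(II) ⇒ ion charge 1+.
Anion [Zn…]: ligand charges -3, Zn(II) ⇒ ion charge 1−.
One 1+ cation balances one 1− anion.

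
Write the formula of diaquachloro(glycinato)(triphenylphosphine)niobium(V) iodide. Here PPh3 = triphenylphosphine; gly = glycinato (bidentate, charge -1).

[NbCl(gly)(H2O)2(PPh3)]I3

Ligands: 1 triphenylphosphine (PPh3, neutral), 1 glycinato (gly, -1), 1 chloro (Cl, -1), 2 aqua (H2O, neutral). Ligand charge sum = -2.
With Nb in oxidation state +5, the complex ion is [Nb...]^3+.
Charge balance with iodide (-1) requires 1 complex ion per 3 iodide.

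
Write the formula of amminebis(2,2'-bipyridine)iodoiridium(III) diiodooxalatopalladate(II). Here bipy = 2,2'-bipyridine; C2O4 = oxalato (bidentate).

Cation [Ir…]: ligand charges -1, Ir(III) ⇒ ion charge 2+.
Anion [Pd…]: ligand charges -4, Pd(II) ⇒ ion charge 2−.

[Ir(bipy)2I(NH3)][Pd(C2O4)I2]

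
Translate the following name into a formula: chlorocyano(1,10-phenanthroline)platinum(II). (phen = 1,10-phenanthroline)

[PtCl(CN)(phen)]

Ligands: 1 1,10-phenanthroline (phen, neutral), 1 cyano (CN, -1), 1 chloro (Cl, -1). Ligand charge sum = -2.
With Pt in oxidation state +2, the complex ion is [Pt...].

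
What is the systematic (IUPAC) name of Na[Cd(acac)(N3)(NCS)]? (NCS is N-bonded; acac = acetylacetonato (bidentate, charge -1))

sodium (acetylacetonato)azidoisothiocyanatocadmate(II)

The 1 sodium counter-ion carries a total charge of +1, so each complex ion is 1−.
Ligand charges: 1×azido (-1 each), 1×isothiocyanato (-1 each), 1×acetylacetonato (-1 each); total -3. So Cd + (-3) = 1−, giving Cd = +2.
Ligands are named alphabetically: acetylacetonato before azido before isothiocyanato.
The complex ion is anionic, so cadmium takes the -ate form cadmate(II).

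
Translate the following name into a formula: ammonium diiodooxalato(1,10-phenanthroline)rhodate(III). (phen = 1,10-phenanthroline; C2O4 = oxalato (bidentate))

NH4[Rh(C2O4)I2(phen)]

Ligands: 1 1,10-phenanthroline (phen, neutral), 1 oxalato (C2O4, -2), 2 iodo (I, -1). Ligand charge sum = -4.
Charge balance with ammonium (+1) requires 1 complex ion per 1 ammonium.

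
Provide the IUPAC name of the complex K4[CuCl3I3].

The 4 potassium counter-ions carry a total charge of +4, so each complex ion is 4−.
Ligand charges: 3×chloro (-1 each), 3×iodo (-1 each); total -6. So Cu + (-6) = 4−, giving Cu = +2.
Ligands are named alphabetically: chloro before iodo.
The complex ion is anionic, so copper takes the -ate form cuprate(II).

potassium trichlorotriiodocuprate(II)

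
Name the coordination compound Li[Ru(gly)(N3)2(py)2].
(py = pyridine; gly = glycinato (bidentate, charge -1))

lithium diazido(glycinato)bis(pyridine)ruthenate(II)

The 1 lithium counter-ion carries a total charge of +1, so each complex ion is 1−.
Ligand charges: 2×pyridine (neutral), 1×glycinato (-1 each), 2×azido (-1 each); total -3. So Ru + (-3) = 1−, giving Ru = +2.
Ligands are named alphabetically: azido before glycinato before pyridine.
The complex ion is anionic, so ruthenium takes the -ate form ruthenate(II).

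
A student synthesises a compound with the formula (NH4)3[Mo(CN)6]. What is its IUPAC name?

ammonium hexacyanomolybdate(III)

The 3 ammonium counter-ions carry a total charge of +3, so each complex ion is 3−.
Ligand charges: 6×cyano (-1 each); total -6. So Mo + (-6) = 3−, giving Mo = +3.
The complex ion is anionic, so molybdenum takes the -ate form molybdate(III).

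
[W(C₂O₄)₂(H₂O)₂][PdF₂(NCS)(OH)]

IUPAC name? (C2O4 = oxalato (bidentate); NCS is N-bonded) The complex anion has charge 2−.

The complex anion is given as 2−; its ligand charges sum to -4, so Pd = +2.
A 1:1 salt means the cation carries the equal and opposite charge, 2+.
Cation: ligand charges sum to -4; for the ion to be 2+, W = +6.

diaquadioxalatotungsten(VI) difluorohydroxoisothiocyanatopalladate(II)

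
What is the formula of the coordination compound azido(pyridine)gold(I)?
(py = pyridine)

Ligands: 1 pyridine (py, neutral), 1 azido (N3, -1). Ligand charge sum = -1.
With Au in oxidation state +1, the complex ion is [Au...].

[Au(N3)(py)]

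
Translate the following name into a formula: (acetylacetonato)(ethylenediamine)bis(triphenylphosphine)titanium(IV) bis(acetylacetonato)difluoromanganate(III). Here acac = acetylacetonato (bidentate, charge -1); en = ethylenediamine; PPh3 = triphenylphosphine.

[Ti(acac)(en)(PPh3)2][Mn(acac)2F2]3

Cation [Ti…]: ligand charges -1, Ti(IV) ⇒ ion charge 3+.
Anion [Mn…]: ligand charges -4, Mn(III) ⇒ ion charge 1−.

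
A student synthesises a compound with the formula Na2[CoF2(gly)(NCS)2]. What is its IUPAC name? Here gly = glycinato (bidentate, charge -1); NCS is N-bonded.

sodium difluoro(glycinato)diisothiocyanatocobaltate(III)

The 2 sodium counter-ions carry a total charge of +2, so each complex ion is 2−.
Ligand charges: 2×fluoro (-1 each), 1×glycinato (-1 each), 2×isothiocyanato (-1 each); total -5. So Co + (-5) = 2−, giving Co = +3.
The complex ion is anionic, so cobalt takes the -ate form cobaltate(III).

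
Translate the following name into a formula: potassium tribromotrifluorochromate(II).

K4[CrBr3F3]

Ligands: 3 bromo (Br, -1), 3 fluoro (F, -1). Ligand charge sum = -6.
With Cr in oxidation state +2, the complex ion is [Cr...]^4−.
Charge balance with potassium (+1) requires 1 complex ion per 4 potassium.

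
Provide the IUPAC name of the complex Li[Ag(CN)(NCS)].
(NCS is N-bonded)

The 1 lithium counter-ion carries a total charge of +1, so each complex ion is 1−.
Ligand charges: 1×isothiocyanato (-1 each), 1×cyano (-1 each); total -2. So Ag + (-2) = 1−, giving Ag = +1.
Ligands are named alphabetically: cyano before isothiocyanato.
The complex ion is anionic, so silver takes the -ate form argentate(I).

lithium cyanoisothiocyanatoargentate(I)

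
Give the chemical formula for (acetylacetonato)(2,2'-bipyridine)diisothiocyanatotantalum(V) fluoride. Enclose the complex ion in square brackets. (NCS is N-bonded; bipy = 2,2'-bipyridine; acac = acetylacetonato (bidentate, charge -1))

[Ta(acac)(bipy)(NCS)2]F2

Ligands: 2 isothiocyanato (NCS, -1), 1 2,2'-bipyridine (bipy, neutral), 1 acetylacetonato (acac, -1). Ligand charge sum = -3.
With Ta in oxidation state +5, the complex ion is [Ta...]^2+.
Charge balance with fluoride (-1) requires 1 complex ion per 2 fluoride.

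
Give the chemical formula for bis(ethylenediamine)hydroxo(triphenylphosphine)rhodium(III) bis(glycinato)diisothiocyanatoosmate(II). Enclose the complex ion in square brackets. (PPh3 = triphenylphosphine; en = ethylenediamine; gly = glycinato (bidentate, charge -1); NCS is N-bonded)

Cation [Rh…]: ligand charges -1, Rh(III) ⇒ ion charge 2+.
Anion [Os…]: ligand charges -4, Os(II) ⇒ ion charge 2−.

[Rh(en)2(OH)(PPh3)][Os(gly)2(NCS)2]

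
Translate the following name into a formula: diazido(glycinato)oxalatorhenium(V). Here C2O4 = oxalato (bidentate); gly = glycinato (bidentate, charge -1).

Ligands: 1 oxalato (C2O4, -2), 1 glycinato (gly, -1), 2 azido (N3, -1). Ligand charge sum = -5.
With Re in oxidation state +5, the complex ion is [Re...].

[Re(C2O4)(gly)(N3)2]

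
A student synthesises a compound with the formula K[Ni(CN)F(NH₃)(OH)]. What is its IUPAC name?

The 1 potassium counter-ion carries a total charge of +1, so each complex ion is 1−.
Ligand charges: 1×cyano (-1 each), 1×hydroxo (-1 each), 1×ammine (neutral), 1×fluoro (-1 each); total -3. So Ni + (-3) = 1−, giving Ni = +2.
The complex ion is anionic, so nickel takes the -ate form nickelate(II).

potassium amminecyanofluorohydroxonickelate(II)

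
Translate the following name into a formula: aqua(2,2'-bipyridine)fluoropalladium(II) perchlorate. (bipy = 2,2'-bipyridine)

Ligands: 1 aqua (H2O, neutral), 1 2,2'-bipyridine (bipy, neutral), 1 fluoro (F, -1). Ligand charge sum = -1.
With Pd in oxidation state +2, the complex ion is [Pd...]^1+.
Charge balance with perchlorate (-1) requires 1 complex ion per 1 perchlorate.

[Pd(bipy)F(H2O)]ClO4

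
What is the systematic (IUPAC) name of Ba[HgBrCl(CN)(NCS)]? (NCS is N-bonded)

barium bromochlorocyanoisothiocyanatomercurate(II)

The 1 barium counter-ion carries a total charge of +2, so each complex ion is 2−.
Ligand charges: 1×cyano (-1 each), 1×chloro (-1 each), 1×isothiocyanato (-1 each), 1×bromo (-1 each); total -4. So Hg + (-4) = 2−, giving Hg = +2.
Ligands are named alphabetically: bromo before chloro before cyano before isothiocyanato.
The complex ion is anionic, so mercury takes the -ate form mercurate(II).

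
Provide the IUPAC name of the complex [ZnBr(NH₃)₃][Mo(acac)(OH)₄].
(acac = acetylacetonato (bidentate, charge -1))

triamminebromozinc(II) (acetylacetonato)tetrahydroxomolybdate(IV)

Zinc is always +2 in its complexes; the cation's ligand charges sum to -1, so the complex cation is 1+.
A 1:1 salt means the anion carries the equal and opposite charge, 1−.
Anion: ligand charges sum to -5; for the ion to be 1−, Mo = +4.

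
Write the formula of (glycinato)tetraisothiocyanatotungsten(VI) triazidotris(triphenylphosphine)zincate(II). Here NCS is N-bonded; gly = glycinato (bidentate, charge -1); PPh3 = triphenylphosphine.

[W(gly)(NCS)4][Zn(N3)3(PPh3)3]

Cation [W…]: ligand charges -5, W(VI) ⇒ ion charge 1+.
Anion [Zn…]: ligand charges -3, Zn(II) ⇒ ion charge 1−.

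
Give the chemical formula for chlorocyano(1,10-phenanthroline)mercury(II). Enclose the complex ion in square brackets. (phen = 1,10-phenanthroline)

[HgCl(CN)(phen)]

Ligands: 1 cyano (CN, -1), 1 1,10-phenanthroline (phen, neutral), 1 chloro (Cl, -1). Ligand charge sum = -2.
With Hg in oxidation state +2, the complex ion is [Hg...].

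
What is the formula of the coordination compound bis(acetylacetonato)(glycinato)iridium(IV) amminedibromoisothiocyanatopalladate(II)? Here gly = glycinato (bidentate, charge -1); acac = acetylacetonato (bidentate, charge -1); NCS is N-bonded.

[Ir(acac)2(gly)][PdBr2(NCS)(NH3)]

Cation [Ir…]: ligand charges -3, Ir(IV) ⇒ ion charge 1+.
Anion [Pd…]: ligand charges -3, Pd(II) ⇒ ion charge 1−.
One 1+ cation balances one 1− anion.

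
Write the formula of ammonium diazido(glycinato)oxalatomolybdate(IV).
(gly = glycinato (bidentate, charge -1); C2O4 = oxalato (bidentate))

NH4[Mo(C2O4)(gly)(N3)2]

Ligands: 1 glycinato (gly, -1), 1 oxalato (C2O4, -2), 2 azido (N3, -1). Ligand charge sum = -5.
Charge balance with ammonium (+1) requires 1 complex ion per 1 ammonium.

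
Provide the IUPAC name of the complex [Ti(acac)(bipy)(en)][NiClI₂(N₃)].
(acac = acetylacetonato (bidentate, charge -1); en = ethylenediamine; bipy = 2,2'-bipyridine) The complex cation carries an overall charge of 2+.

The complex cation is given as 2+; its ligand charges sum to -1, so Ti = +3.
A 1:1 salt means the anion carries the equal and opposite charge, 2−.
Anion: ligand charges sum to -4; for the ion to be 2−, Ni = +2.

(acetylacetonato)(2,2'-bipyridine)(ethylenediamine)titanium(III) azidochlorodiiodonickelate(II)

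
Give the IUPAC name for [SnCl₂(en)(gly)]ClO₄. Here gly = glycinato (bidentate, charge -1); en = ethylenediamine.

The 1 perchlorate counter-ion carries a total charge of -1, so each complex ion is 1+.
Ligand charges: 1×glycinato (-1 each), 1×ethylenediamine (neutral), 2×chloro (-1 each); total -3. So Sn + (-3) = 1+, giving Sn = +4.
Ligands are named alphabetically: chloro before ethylenediamine before glycinato.

dichloro(ethylenediamine)(glycinato)tin(IV) perchlorate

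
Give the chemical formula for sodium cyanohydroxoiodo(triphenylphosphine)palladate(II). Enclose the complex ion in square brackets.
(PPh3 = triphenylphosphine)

Na[Pd(CN)I(OH)(PPh3)]

Ligands: 1 iodo (I, -1), 1 hydroxo (OH, -1), 1 triphenylphosphine (PPh3, neutral), 1 cyano (CN, -1). Ligand charge sum = -3.
Charge balance with sodium (+1) requires 1 complex ion per 1 sodium.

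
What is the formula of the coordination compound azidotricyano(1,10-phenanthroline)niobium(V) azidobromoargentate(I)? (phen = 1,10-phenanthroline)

[Nb(CN)3(N3)(phen)][AgBr(N3)]

Cation [Nb…]: ligand charges -4, Nb(V) ⇒ ion charge 1+.
Anion [Ag…]: ligand charges -2, Ag(I) ⇒ ion charge 1−.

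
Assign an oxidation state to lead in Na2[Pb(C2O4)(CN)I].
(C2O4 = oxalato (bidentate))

2 sodium outside the brackets (+1 each) → the complex ion is 2−.
Ligand charges: 1×I = -1; 1×C2O4 = -2; 1×CN = -1; sum -4.
Pb + (-4) = 2− ⇒ Pb is +2.

+2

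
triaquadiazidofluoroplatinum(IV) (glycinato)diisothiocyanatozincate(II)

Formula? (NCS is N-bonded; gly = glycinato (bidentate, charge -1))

Cation [Pt…]: ligand charges -3, Pt(IV) ⇒ ion charge 1+.
Anion [Zn…]: ligand charges -3, Zn(II) ⇒ ion charge 1−.

[PtF(H2O)3(N3)2][Zn(gly)(NCS)2]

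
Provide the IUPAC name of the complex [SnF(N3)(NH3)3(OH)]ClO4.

triammineazidofluorohydroxotin(IV) perchlorate

The 1 perchlorate counter-ion carries a total charge of -1, so each complex ion is 1+.
Ligand charges: 3×ammine (neutral), 1×hydroxo (-1 each), 1×azido (-1 each), 1×fluoro (-1 each); total -3. So Sn + (-3) = 1+, giving Sn = +4.
Ligands are named alphabetically: ammine before azido before fluoro before hydroxo.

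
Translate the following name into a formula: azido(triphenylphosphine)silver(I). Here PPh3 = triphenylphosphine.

[Ag(N3)(PPh3)]

Ligands: 1 azido (N3, -1), 1 triphenylphosphine (PPh3, neutral). Ligand charge sum = -1.
With Ag in oxidation state +1, the complex ion is [Ag...].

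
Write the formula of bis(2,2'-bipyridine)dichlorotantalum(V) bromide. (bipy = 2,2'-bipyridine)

Ligands: 2 2,2'-bipyridine (bipy, neutral), 2 chloro (Cl, -1). Ligand charge sum = -2.
With Ta in oxidation state +5, the complex ion is [Ta...]^3+.
Charge balance with bromide (-1) requires 1 complex ion per 3 bromide.

[Ta(bipy)2Cl2]Br3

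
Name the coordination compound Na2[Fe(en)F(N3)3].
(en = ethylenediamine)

sodium triazido(ethylenediamine)fluoroferrate(II)

The 2 sodium counter-ions carry a total charge of +2, so each complex ion is 2−.
Ligand charges: 1×ethylenediamine (neutral), 3×azido (-1 each), 1×fluoro (-1 each); total -4. So Fe + (-4) = 2−, giving Fe = +2.
The complex ion is anionic, so iron takes the -ate form ferrate(II).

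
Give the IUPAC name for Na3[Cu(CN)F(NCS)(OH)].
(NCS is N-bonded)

sodium cyanofluorohydroxoisothiocyanatocuprate(I)

The 3 sodium counter-ions carry a total charge of +3, so each complex ion is 3−.
Ligand charges: 1×isothiocyanato (-1 each), 1×hydroxo (-1 each), 1×fluoro (-1 each), 1×cyano (-1 each); total -4. So Cu + (-4) = 3−, giving Cu = +1.
The complex ion is anionic, so copper takes the -ate form cuprate(I).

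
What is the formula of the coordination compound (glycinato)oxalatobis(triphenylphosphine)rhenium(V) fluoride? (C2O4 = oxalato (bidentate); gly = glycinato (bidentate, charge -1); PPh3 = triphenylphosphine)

Ligands: 1 oxalato (C2O4, -2), 1 glycinato (gly, -1), 2 triphenylphosphine (PPh3, neutral). Ligand charge sum = -3.
Charge balance with fluoride (-1) requires 1 complex ion per 2 fluoride.

[Re(C2O4)(gly)(PPh3)2]F2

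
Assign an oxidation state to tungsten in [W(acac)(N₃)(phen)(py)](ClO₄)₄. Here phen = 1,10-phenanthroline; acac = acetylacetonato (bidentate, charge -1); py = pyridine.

+6

4 perchlorate outside the brackets (-1 each) → the complex ion is 4+.
Ligand charges: 1×phen neutral; 1×N3 = -1; 1×acac = -1; 1×py neutral; sum -2.
W + (-2) = 4+ ⇒ W is +6.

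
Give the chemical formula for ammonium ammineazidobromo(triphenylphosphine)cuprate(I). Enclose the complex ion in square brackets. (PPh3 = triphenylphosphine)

NH4[CuBr(N3)(NH3)(PPh3)]

Ligands: 1 triphenylphosphine (PPh3, neutral), 1 ammine (NH3, neutral), 1 azido (N3, -1), 1 bromo (Br, -1). Ligand charge sum = -2.
Charge balance with ammonium (+1) requires 1 complex ion per 1 ammonium.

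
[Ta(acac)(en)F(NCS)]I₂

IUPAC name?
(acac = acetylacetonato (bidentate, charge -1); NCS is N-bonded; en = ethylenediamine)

The 2 iodide counter-ions carry a total charge of -2, so each complex ion is 2+.
Ligand charges: 1×acetylacetonato (-1 each), 1×fluoro (-1 each), 1×isothiocyanato (-1 each), 1×ethylenediamine (neutral); total -3. So Ta + (-3) = 2+, giving Ta = +5.
Ligands are named alphabetically: acetylacetonato before ethylenediamine before fluoro before isothiocyanato.

(acetylacetonato)(ethylenediamine)fluoroisothiocyanatotantalum(V) iodide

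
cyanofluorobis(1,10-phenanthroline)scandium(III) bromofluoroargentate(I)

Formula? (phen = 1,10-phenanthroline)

[Sc(CN)F(phen)2][AgBrF]

Cation [Sc…]: ligand charges -2, Sc(III) ⇒ ion charge 1+.
Anion [Ag…]: ligand charges -2, Ag(I) ⇒ ion charge 1−.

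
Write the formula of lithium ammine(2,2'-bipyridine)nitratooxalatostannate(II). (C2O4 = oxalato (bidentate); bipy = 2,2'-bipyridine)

Li[Sn(bipy)(C2O4)(NH3)(NO3)]

Ligands: 1 ammine (NH3, neutral), 1 oxalato (C2O4, -2), 1 2,2'-bipyridine (bipy, neutral), 1 nitrato (NO3, -1). Ligand charge sum = -3.
With Sn in oxidation state +2, the complex ion is [Sn...]^1−.
Charge balance with lithium (+1) requires 1 complex ion per 1 lithium.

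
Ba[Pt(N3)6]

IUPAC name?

barium hexaazidoplatinate(IV)

The 1 barium counter-ion carries a total charge of +2, so each complex ion is 2−.
Ligand charges: 6×azido (-1 each); total -6. So Pt + (-6) = 2−, giving Pt = +4.
The complex ion is anionic, so platinum takes the -ate form platinate(IV).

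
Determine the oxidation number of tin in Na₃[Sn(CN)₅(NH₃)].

3 sodium outside the brackets (+1 each) → the complex ion is 3−.
Ligand charges: 5×CN = -5; 1×NH3 neutral; sum -5.
Sn + (-5) = 3− ⇒ Sn is +2.

+2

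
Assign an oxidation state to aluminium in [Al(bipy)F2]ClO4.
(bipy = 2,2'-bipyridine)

1 perchlorate outside the brackets (-1 each) → the complex ion is 1+.
Ligand charges: 2×F = -2; 1×bipy neutral; sum -2.
Al + (-2) = 1+ ⇒ Al is +3.

+3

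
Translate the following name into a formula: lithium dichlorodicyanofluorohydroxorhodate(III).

Ligands: 2 chloro (Cl, -1), 1 hydroxo (OH, -1), 2 cyano (CN, -1), 1 fluoro (F, -1). Ligand charge sum = -6.
Charge balance with lithium (+1) requires 1 complex ion per 3 lithium.

Li3[RhCl2(CN)2F(OH)]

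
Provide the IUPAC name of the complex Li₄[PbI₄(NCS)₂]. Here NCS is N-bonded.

lithium tetraiododiisothiocyanatoplumbate(II)

The 4 lithium counter-ions carry a total charge of +4, so each complex ion is 4−.
Ligand charges: 4×iodo (-1 each), 2×isothiocyanato (-1 each); total -6. So Pb + (-6) = 4−, giving Pb = +2.
Ligands are named alphabetically: iodo before isothiocyanato.
The complex ion is anionic, so lead takes the -ate form plumbate(II).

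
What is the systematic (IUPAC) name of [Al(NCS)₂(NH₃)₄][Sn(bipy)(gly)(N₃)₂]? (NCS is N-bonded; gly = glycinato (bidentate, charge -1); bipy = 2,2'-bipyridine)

tetraamminediisothiocyanatoaluminium(III) diazido(2,2'-bipyridine)(glycinato)stannate(II)

Both ions are complex: the cation is named first with the plain metal name, the anion second with the -ate form; each ion's ligands are alphabetised independently.
Aluminium is always +3 in its complexes; the cation's ligand charges sum to -2, so the complex cation is 1+.
A 1:1 salt means the anion carries the equal and opposite charge, 1−.
Anion: ligand charges sum to -3; for the ion to be 1−, Sn = +2.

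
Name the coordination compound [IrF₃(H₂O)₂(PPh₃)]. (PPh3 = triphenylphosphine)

There is no counter-ion, so the complex is neutral overall.
Ligand charges: 1×triphenylphosphine (neutral), 2×aqua (neutral), 3×fluoro (-1 each); total -3. So Ir + (-3) = 0, giving Ir = +3.
Ligands are named alphabetically: aqua before fluoro before triphenylphosphine.

diaquatrifluoro(triphenylphosphine)iridium(III)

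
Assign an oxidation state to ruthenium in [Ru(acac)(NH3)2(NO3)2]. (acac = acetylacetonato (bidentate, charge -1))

+3

No counter-ion: the bracketed complex is neutral.
Ligand charges: 1×acac = -1; 2×NH3 neutral; 2×NO3 = -2; sum -3.
Ru + (-3) = 0 ⇒ Ru is +3.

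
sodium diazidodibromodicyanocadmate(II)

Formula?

Ligands: 2 bromo (Br, -1), 2 azido (N3, -1), 2 cyano (CN, -1). Ligand charge sum = -6.
With Cd in oxidation state +2, the complex ion is [Cd...]^4−.
Charge balance with sodium (+1) requires 1 complex ion per 4 sodium.

Na4[CdBr2(CN)2(N3)2]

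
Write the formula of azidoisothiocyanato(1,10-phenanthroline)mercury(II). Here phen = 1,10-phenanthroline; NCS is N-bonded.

Ligands: 1 1,10-phenanthroline (phen, neutral), 1 azido (N3, -1), 1 isothiocyanato (NCS, -1). Ligand charge sum = -2.
With Hg in oxidation state +2, the complex ion is [Hg...].

[Hg(N3)(NCS)(phen)]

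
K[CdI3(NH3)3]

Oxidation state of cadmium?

1 potassium outside the brackets (+1 each) → the complex ion is 1−.
Ligand charges: 3×I = -3; 3×NH3 neutral; sum -3.
Cd + (-3) = 1− ⇒ Cd is +2.

+2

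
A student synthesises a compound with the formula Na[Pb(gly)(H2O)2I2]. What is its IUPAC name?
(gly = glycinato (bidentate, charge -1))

sodium diaqua(glycinato)diiodoplumbate(II)

The 1 sodium counter-ion carries a total charge of +1, so each complex ion is 1−.
Ligand charges: 2×aqua (neutral), 2×iodo (-1 each), 1×glycinato (-1 each); total -3. So Pb + (-3) = 1−, giving Pb = +2.
The complex ion is anionic, so lead takes the -ate form plumbate(II).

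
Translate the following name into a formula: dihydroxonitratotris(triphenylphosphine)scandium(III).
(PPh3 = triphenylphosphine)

[Sc(NO3)(OH)2(PPh3)3]

Ligands: 1 nitrato (NO3, -1), 3 triphenylphosphine (PPh3, neutral), 2 hydroxo (OH, -1). Ligand charge sum = -3.
With Sc in oxidation state +3, the complex ion is [Sc...].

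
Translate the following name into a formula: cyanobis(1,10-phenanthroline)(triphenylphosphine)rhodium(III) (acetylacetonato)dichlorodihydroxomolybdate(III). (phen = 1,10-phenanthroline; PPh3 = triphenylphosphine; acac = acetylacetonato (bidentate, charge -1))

[Rh(CN)(phen)2(PPh3)][Mo(acac)Cl2(OH)2]

Cation [Rh…]: ligand charges -1, Rh(III) ⇒ ion charge 2+.
Anion [Mo…]: ligand charges -5, Mo(III) ⇒ ion charge 2−.
One 2+ cation balances one 2− anion.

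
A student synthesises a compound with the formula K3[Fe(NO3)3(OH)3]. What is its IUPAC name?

potassium trihydroxotrinitratoferrate(III)

The 3 potassium counter-ions carry a total charge of +3, so each complex ion is 3−.
Ligand charges: 3×hydroxo (-1 each), 3×nitrato (-1 each); total -6. So Fe + (-6) = 3−, giving Fe = +3.
Ligands are named alphabetically: hydroxo before nitrato.
The complex ion is anionic, so iron takes the -ate form ferrate(III).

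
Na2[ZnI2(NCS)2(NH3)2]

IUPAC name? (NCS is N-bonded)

sodium diamminediiododiisothiocyanatozincate(II)

The 2 sodium counter-ions carry a total charge of +2, so each complex ion is 2−.
Ligand charges: 2×isothiocyanato (-1 each), 2×iodo (-1 each), 2×ammine (neutral); total -4. So Zn + (-4) = 2−, giving Zn = +2.
Ligands are named alphabetically: ammine before iodo before isothiocyanato.
The complex ion is anionic, so zinc takes the -ate form zincate(II).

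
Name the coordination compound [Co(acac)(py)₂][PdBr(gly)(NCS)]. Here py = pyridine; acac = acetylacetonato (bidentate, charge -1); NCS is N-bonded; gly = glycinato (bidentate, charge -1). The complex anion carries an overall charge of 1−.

(acetylacetonato)bis(pyridine)cobalt(II) bromo(glycinato)isothiocyanatopalladate(II)

The complex anion is given as 1−; its ligand charges sum to -3, so Pd = +2.
A 1:1 salt means the cation carries the equal and opposite charge, 1+.
Cation: ligand charges sum to -1; for the ion to be 1+, Co = +2.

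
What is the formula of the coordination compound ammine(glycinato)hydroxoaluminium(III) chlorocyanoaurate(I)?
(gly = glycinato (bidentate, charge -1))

Cation [Al…]: ligand charges -2, Al(III) ⇒ ion charge 1+.
Anion [Au…]: ligand charges -2, Au(I) ⇒ ion charge 1−.
One 1+ cation balances one 1− anion.

[Al(gly)(NH3)(OH)][AuCl(CN)]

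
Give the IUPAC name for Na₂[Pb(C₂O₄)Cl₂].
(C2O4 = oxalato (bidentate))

sodium dichlorooxalatoplumbate(II)

The 2 sodium counter-ions carry a total charge of +2, so each complex ion is 2−.
Ligand charges: 2×chloro (-1 each), 1×oxalato (-2 each); total -4. So Pb + (-4) = 2−, giving Pb = +2.
Ligands are named alphabetically: chloro before oxalato.
The complex ion is anionic, so lead takes the -ate form plumbate(II).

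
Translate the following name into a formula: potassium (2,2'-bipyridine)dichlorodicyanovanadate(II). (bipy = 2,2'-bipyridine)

K2[V(bipy)Cl2(CN)2]

Ligands: 2 chloro (Cl, -1), 1 2,2'-bipyridine (bipy, neutral), 2 cyano (CN, -1). Ligand charge sum = -4.
With V in oxidation state +2, the complex ion is [V...]^2−.
Charge balance with potassium (+1) requires 1 complex ion per 2 potassium.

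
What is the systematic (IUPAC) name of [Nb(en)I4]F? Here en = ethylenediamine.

The 1 fluoride counter-ion carries a total charge of -1, so each complex ion is 1+.
Ligand charges: 1×ethylenediamine (neutral), 4×iodo (-1 each); total -4. So Nb + (-4) = 1+, giving Nb = +5.
Ligands are named alphabetically: ethylenediamine before iodo.

(ethylenediamine)tetraiodoniobium(V) fluoride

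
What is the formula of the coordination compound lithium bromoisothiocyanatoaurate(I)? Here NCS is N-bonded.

Ligands: 1 isothiocyanato (NCS, -1), 1 bromo (Br, -1). Ligand charge sum = -2.
With Au in oxidation state +1, the complex ion is [Au...]^1−.
Charge balance with lithium (+1) requires 1 complex ion per 1 lithium.

Li[AuBr(NCS)]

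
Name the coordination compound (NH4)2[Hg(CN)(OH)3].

The 2 ammonium counter-ions carry a total charge of +2, so each complex ion is 2−.
Ligand charges: 3×hydroxo (-1 each), 1×cyano (-1 each); total -4. So Hg + (-4) = 2−, giving Hg = +2.
The complex ion is anionic, so mercury takes the -ate form mercurate(II).

ammonium cyanotrihydroxomercurate(II)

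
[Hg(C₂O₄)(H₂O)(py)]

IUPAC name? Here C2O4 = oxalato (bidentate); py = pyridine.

There is no counter-ion, so the complex is neutral overall.
Ligand charges: 1×oxalato (-2 each), 1×aqua (neutral), 1×pyridine (neutral); total -2. So Hg + (-2) = 0, giving Hg = +2.
Ligands are named alphabetically: aqua before oxalato before pyridine.

aquaoxalato(pyridine)mercury(II)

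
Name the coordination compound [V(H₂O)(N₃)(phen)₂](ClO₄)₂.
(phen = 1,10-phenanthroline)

The 2 perchlorate counter-ions carry a total charge of -2, so each complex ion is 2+.
Ligand charges: 2×1,10-phenanthroline (neutral), 1×azido (-1 each), 1×aqua (neutral); total -1. So V + (-1) = 2+, giving V = +3.
Ligands are named alphabetically: aqua before azido before phenanthroline.

aquaazidobis(1,10-phenanthroline)vanadium(III) perchlorate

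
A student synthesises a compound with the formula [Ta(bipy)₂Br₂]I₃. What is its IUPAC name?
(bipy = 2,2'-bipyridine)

bis(2,2'-bipyridine)dibromotantalum(V) iodide

The 3 iodide counter-ions carry a total charge of -3, so each complex ion is 3+.
Ligand charges: 2×2,2'-bipyridine (neutral), 2×bromo (-1 each); total -2. So Ta + (-2) = 3+, giving Ta = +5.
Ligands are named alphabetically: bipyridine before bromo.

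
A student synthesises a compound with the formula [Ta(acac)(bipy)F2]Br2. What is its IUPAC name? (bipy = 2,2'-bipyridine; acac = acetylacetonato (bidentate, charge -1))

(acetylacetonato)(2,2'-bipyridine)difluorotantalum(V) bromide

The 2 bromide counter-ions carry a total charge of -2, so each complex ion is 2+.
Ligand charges: 1×2,2'-bipyridine (neutral), 2×fluoro (-1 each), 1×acetylacetonato (-1 each); total -3. So Ta + (-3) = 2+, giving Ta = +5.
Ligands are named alphabetically: acetylacetonato before bipyridine before fluoro.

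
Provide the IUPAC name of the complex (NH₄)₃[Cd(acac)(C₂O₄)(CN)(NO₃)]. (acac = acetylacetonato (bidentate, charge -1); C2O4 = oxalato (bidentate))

ammonium (acetylacetonato)cyanonitratooxalatocadmate(II)

The 3 ammonium counter-ions carry a total charge of +3, so each complex ion is 3−.
Ligand charges: 1×nitrato (-1 each), 1×acetylacetonato (-1 each), 1×oxalato (-2 each), 1×cyano (-1 each); total -5. So Cd + (-5) = 3−, giving Cd = +2.
The complex ion is anionic, so cadmium takes the -ate form cadmate(II).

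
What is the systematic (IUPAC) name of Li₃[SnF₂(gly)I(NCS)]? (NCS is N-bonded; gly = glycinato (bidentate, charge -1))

The 3 lithium counter-ions carry a total charge of +3, so each complex ion is 3−.
Ligand charges: 1×iodo (-1 each), 1×isothiocyanato (-1 each), 1×glycinato (-1 each), 2×fluoro (-1 each); total -5. So Sn + (-5) = 3−, giving Sn = +2.
Ligands are named alphabetically: fluoro before glycinato before iodo before isothiocyanato.
The complex ion is anionic, so tin takes the -ate form stannate(II).

lithium difluoro(glycinato)iodoisothiocyanatostannate(II)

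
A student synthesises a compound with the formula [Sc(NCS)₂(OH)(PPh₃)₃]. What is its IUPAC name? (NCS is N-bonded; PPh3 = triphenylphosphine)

There is no counter-ion, so the complex is neutral overall.
Ligand charges: 2×isothiocyanato (-1 each), 1×hydroxo (-1 each), 3×triphenylphosphine (neutral); total -3. So Sc + (-3) = 0, giving Sc = +3.
Ligands are named alphabetically: hydroxo before isothiocyanato before triphenylphosphine.

hydroxodiisothiocyanatotris(triphenylphosphine)scandium(III)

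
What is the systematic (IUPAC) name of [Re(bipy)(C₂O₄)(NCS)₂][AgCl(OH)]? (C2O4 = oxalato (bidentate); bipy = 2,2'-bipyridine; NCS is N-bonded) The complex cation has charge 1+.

Both ions are complex: the cation is named first with the plain metal name, the anion second with the -ate form; each ion's ligands are alphabetised independently.
The complex cation is given as 1+; its ligand charges sum to -4, so Re = +5.
A 1:1 salt means the anion carries the equal and opposite charge, 1−.
Anion: ligand charges sum to -2; for the ion to be 1−, Ag = +1.

(2,2'-bipyridine)diisothiocyanatooxalatorhenium(V) chlorohydroxoargentate(I)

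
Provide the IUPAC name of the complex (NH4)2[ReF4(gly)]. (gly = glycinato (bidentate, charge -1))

ammonium tetrafluoro(glycinato)rhenate(III)

The 2 ammonium counter-ions carry a total charge of +2, so each complex ion is 2−.
Ligand charges: 1×glycinato (-1 each), 4×fluoro (-1 each); total -5. So Re + (-5) = 2−, giving Re = +3.
The complex ion is anionic, so rhenium takes the -ate form rhenate(III).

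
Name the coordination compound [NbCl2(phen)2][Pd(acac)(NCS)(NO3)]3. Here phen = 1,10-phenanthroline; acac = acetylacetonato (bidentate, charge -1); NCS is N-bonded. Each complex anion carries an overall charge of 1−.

dichlorobis(1,10-phenanthroline)niobium(V) (acetylacetonato)isothiocyanatonitratopalladate(II)

The complex anion is given as 1−; its ligand charges sum to -3, so Pd = +2.
With 3 anions per cation, the cation must be 3×1 = 3+.
Cation: ligand charges sum to -2; for the ion to be 3+, Nb = +5.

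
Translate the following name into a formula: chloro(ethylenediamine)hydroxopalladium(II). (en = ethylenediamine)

[PdCl(en)(OH)]

Ligands: 1 hydroxo (OH, -1), 1 ethylenediamine (en, neutral), 1 chloro (Cl, -1). Ligand charge sum = -2.
With Pd in oxidation state +2, the complex ion is [Pd...].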